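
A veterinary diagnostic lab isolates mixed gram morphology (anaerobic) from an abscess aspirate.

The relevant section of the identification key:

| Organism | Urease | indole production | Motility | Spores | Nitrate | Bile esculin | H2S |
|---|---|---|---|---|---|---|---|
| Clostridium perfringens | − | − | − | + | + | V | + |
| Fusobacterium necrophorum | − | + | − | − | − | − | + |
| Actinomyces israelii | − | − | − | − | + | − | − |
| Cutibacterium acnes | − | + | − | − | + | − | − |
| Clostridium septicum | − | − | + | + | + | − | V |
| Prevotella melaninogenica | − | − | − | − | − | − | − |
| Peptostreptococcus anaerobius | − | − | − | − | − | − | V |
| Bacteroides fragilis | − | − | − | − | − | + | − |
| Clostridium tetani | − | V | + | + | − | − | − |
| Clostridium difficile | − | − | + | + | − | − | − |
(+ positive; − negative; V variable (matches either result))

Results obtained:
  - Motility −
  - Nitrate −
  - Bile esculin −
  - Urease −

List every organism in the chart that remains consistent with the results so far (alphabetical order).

Fusobacterium necrophorum, Peptostreptococcus anaerobius, Prevotella melaninogenica

Bile esculin −: excludes Bacteroides fragilis — 9 left.
Nitrate −: excludes Clostridium perfringens, Actinomyces israelii, Cutibacterium acnes, Clostridium septicum — 5 left.
Urease −: all 5 remaining candidates are consistent.
Motility −: excludes Clostridium tetani, Clostridium difficile — 3 left.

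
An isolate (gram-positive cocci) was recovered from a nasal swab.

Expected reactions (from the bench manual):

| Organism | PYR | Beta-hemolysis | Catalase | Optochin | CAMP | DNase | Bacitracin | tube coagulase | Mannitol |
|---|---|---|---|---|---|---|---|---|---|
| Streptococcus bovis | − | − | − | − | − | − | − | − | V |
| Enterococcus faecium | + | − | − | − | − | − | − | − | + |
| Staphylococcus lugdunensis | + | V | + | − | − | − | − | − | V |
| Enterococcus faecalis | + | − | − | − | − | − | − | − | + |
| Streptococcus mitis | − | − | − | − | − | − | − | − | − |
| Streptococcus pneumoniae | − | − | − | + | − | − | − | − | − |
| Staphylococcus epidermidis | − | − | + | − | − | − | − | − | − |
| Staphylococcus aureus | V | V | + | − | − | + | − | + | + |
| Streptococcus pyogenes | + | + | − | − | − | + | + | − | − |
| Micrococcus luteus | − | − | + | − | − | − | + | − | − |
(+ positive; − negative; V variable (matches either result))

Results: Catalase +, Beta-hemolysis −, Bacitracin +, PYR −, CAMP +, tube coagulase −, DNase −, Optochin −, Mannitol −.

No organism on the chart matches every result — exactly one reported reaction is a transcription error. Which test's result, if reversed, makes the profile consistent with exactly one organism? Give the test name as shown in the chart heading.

As reported, no row in the chart matches all 9 reactions.
Reversing tube coagulase → still no organism matches.
Reversing PYR → still no organism matches.
Reversing Optochin → still no organism matches.
Reversing DNase → still no organism matches.
Reversing CAMP (to −) → unique match: Micrococcus luteus.
Reversing Catalase → still no organism matches.
Reversing Bacitracin → still no organism matches.
Reversing Beta-hemolysis → still no organism matches.
Reversing Mannitol → still no organism matches.

CAMP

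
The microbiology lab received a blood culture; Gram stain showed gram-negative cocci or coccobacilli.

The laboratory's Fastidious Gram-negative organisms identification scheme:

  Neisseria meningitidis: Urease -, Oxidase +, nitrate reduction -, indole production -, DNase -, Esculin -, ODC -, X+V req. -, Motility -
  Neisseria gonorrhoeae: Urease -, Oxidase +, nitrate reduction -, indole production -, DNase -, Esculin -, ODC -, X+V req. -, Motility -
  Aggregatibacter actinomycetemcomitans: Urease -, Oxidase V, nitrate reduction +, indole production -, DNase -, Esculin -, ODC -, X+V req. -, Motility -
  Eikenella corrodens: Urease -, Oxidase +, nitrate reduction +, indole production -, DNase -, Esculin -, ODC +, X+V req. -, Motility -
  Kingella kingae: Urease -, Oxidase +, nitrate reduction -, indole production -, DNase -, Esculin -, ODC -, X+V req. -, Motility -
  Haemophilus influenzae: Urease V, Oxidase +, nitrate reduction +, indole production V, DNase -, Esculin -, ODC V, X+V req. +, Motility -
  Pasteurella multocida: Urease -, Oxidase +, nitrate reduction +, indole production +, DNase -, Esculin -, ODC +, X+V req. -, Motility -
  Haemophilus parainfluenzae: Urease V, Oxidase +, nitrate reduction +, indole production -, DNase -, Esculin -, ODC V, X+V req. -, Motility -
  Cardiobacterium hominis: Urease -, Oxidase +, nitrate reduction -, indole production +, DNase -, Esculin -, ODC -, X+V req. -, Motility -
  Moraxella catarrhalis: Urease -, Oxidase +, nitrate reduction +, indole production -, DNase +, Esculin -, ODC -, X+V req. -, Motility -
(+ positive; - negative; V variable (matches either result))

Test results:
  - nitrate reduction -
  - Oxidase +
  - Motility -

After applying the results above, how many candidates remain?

Oxidase +: all 10 remaining candidates are consistent.
nitrate reduction -: excludes 6 organisms — 4 left.
Motility -: all 4 remaining candidates are consistent.
Still consistent: Cardiobacterium hominis, Kingella kingae, Neisseria gonorrhoeae, Neisseria meningitidis.

4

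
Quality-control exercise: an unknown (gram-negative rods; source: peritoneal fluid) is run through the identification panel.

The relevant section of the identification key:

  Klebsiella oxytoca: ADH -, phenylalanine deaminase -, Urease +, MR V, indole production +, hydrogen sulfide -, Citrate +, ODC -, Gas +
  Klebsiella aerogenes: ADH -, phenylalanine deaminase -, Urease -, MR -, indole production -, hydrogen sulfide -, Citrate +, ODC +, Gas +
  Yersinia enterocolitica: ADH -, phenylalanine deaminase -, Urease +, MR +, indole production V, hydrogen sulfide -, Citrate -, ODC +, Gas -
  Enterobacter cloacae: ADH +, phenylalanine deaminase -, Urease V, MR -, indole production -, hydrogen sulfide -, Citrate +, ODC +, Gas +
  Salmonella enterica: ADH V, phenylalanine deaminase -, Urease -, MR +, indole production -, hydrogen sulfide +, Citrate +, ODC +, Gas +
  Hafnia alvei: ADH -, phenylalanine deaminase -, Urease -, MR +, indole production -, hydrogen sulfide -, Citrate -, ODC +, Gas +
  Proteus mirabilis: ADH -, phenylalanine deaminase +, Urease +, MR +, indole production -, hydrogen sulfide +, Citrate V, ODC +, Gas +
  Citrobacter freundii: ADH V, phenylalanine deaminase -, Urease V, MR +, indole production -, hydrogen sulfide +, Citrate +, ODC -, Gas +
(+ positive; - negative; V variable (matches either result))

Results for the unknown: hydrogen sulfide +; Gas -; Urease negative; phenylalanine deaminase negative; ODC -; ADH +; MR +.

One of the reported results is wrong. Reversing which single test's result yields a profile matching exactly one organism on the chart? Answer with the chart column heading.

Gas

As reported, no row in the chart matches all 7 reactions.
Reversing phenylalanine deaminase → still no organism matches.
Reversing ADH → still no organism matches.
Reversing ODC → still no organism matches.
Reversing hydrogen sulfide → still no organism matches.
Reversing MR → still no organism matches.
Reversing Gas (to +) → unique match: Citrobacter freundii.
Reversing Urease → still no organism matches.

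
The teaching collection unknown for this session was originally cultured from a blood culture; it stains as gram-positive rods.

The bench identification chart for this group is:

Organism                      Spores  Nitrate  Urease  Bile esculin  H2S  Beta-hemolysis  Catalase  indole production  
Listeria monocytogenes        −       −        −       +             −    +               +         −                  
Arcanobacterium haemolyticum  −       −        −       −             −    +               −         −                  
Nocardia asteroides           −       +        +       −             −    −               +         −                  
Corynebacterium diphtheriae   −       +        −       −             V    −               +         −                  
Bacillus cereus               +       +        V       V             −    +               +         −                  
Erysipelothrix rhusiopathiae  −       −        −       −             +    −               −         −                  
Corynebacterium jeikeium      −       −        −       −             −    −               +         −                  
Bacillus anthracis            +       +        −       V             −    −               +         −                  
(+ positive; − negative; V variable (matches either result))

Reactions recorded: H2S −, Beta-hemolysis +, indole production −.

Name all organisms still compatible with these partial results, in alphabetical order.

H2S −: excludes Erysipelothrix rhusiopathiae — 7 left.
Beta-hemolysis +: excludes Nocardia asteroides, Corynebacterium diphtheriae, Corynebacterium jeikeium, Bacillus anthracis — 3 left.
indole production −: all 3 remaining candidates are consistent.

Arcanobacterium haemolyticum, Bacillus cereus, Listeria monocytogenes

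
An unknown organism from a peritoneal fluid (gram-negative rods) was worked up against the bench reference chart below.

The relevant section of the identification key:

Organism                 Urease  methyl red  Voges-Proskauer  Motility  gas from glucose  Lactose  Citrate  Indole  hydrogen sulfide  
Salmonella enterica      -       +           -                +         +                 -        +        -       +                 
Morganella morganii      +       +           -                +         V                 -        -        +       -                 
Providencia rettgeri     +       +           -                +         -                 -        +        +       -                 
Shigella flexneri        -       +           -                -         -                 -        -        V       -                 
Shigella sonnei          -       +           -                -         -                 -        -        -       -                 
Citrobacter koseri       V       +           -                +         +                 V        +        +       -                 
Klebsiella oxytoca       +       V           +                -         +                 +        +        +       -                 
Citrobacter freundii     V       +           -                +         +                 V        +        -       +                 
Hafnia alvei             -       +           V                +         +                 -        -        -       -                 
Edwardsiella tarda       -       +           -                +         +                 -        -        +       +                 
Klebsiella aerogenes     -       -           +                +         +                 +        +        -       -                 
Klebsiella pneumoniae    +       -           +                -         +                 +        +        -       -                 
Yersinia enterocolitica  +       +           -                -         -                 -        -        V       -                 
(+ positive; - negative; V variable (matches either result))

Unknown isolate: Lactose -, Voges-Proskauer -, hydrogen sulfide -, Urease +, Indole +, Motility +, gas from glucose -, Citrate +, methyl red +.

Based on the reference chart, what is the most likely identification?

Motility +: excludes 5 organisms — 8 left.
Voges-Proskauer -: excludes Klebsiella aerogenes — 7 left.
Urease +: excludes Salmonella enterica, Hafnia alvei, Edwardsiella tarda — 4 left.
methyl red +: all 4 remaining candidates are consistent.
hydrogen sulfide -: excludes Citrobacter freundii — 3 left.
Lactose -: all 3 remaining candidates are consistent.
gas from glucose -: excludes Citrobacter koseri — 2 left.
Citrate +: excludes Morganella morganii — 1 left.
Indole +: the one remaining candidate is consistent.

Providencia rettgeri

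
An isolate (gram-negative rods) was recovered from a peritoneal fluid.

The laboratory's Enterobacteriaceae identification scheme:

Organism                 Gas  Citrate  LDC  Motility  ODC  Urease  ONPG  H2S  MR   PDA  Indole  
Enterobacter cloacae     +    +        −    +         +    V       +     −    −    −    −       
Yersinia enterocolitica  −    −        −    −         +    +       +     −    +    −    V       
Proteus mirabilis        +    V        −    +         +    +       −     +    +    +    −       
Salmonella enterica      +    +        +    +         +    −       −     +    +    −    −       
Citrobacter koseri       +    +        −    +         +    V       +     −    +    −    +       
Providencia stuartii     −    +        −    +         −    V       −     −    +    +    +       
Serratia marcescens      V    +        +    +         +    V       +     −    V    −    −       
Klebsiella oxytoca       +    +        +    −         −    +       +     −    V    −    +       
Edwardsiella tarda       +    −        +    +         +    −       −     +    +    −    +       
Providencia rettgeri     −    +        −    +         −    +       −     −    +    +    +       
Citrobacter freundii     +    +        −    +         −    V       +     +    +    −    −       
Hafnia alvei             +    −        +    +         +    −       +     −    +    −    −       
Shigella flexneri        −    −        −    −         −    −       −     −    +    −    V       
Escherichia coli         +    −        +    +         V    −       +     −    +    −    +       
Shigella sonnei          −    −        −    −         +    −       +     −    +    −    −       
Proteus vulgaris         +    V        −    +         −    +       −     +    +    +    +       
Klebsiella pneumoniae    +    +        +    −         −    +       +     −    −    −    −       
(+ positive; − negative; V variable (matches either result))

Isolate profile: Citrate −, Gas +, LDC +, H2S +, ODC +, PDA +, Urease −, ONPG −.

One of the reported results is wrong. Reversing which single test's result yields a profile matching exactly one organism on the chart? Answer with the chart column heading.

PDA

As reported, no row in the chart matches all 8 reactions.
Reversing ODC → still no organism matches.
Reversing PDA (to −) → unique match: Edwardsiella tarda.
Reversing H2S → still no organism matches.
Reversing Urease → still no organism matches.
Reversing LDC → still no organism matches.
Reversing Citrate → still no organism matches.
Reversing Gas → still no organism matches.
Reversing ONPG → still no organism matches.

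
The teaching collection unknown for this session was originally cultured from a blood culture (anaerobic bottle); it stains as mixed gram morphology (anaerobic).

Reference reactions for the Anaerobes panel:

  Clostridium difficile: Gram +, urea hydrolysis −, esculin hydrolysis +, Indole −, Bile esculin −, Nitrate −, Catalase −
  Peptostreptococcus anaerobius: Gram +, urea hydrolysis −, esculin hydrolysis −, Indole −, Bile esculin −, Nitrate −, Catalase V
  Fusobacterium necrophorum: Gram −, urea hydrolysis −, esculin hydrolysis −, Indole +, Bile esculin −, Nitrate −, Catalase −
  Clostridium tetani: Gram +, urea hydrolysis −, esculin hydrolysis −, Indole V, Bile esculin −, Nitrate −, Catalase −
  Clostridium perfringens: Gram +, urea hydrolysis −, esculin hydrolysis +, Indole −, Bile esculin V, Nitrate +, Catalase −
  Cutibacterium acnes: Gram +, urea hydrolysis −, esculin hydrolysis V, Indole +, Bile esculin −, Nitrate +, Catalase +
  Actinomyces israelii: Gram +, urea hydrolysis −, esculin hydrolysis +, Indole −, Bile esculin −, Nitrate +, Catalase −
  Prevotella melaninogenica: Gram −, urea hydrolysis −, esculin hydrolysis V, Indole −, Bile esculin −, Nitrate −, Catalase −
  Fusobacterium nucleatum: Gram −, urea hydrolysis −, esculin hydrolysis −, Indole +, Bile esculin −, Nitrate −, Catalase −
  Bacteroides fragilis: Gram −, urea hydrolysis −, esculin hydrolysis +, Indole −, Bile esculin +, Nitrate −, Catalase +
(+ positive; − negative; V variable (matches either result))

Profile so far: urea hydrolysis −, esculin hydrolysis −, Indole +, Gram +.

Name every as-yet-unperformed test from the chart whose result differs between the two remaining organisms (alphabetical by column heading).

esculin hydrolysis −: excludes Clostridium difficile, Clostridium perfringens, Actinomyces israelii, Bacteroides fragilis — 6 left.
Indole +: excludes Peptostreptococcus anaerobius, Prevotella melaninogenica — 4 left.
urea hydrolysis −: all 4 remaining candidates are consistent.
Gram +: excludes Fusobacterium necrophorum, Fusobacterium nucleatum — 2 left.
Two candidates remain: Clostridium tetani and Cutibacterium acnes.
  Bile esculin: − vs − — same for both, does not separate.
  Nitrate: Clostridium tetani −, Cutibacterium acnes + — discriminates.
  Catalase: Clostridium tetani −, Cutibacterium acnes + — discriminates.

Catalase, Nitrate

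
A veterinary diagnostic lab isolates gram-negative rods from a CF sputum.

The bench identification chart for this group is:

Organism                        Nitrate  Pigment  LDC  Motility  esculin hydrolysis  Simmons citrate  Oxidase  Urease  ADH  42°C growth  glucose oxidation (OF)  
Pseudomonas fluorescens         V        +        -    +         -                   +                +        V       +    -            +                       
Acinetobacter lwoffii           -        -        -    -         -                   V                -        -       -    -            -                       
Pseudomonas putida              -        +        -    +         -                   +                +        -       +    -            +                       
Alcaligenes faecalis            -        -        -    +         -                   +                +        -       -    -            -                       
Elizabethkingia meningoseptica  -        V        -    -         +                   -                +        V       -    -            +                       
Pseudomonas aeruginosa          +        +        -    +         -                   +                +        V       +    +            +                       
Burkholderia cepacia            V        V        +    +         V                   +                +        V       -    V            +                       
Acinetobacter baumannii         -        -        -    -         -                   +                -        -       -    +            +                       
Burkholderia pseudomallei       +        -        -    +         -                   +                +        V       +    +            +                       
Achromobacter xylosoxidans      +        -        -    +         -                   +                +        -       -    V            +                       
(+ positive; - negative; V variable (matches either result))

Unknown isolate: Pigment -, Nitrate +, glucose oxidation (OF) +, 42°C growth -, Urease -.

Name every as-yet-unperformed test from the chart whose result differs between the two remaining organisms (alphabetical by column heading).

glucose oxidation (OF) +: excludes Acinetobacter lwoffii, Alcaligenes faecalis — 8 left.
Nitrate +: excludes Pseudomonas putida, Elizabethkingia meningoseptica, Acinetobacter baumannii — 5 left.
Pigment -: excludes Pseudomonas fluorescens, Pseudomonas aeruginosa — 3 left.
Urease -: all 3 remaining candidates are consistent.
42°C growth -: excludes Burkholderia pseudomallei — 2 left.
Two candidates remain: Achromobacter xylosoxidans and Burkholderia cepacia.
  LDC: Achromobacter xylosoxidans -, Burkholderia cepacia + — discriminates.
  Motility: + vs + — same for both, does not separate.
  esculin hydrolysis: - vs V — variable for at least one, does not separate.
  Simmons citrate: + vs + — same for both, does not separate.
  Oxidase: + vs + — same for both, does not separate.
  ADH: - vs - — same for both, does not separate.

LDC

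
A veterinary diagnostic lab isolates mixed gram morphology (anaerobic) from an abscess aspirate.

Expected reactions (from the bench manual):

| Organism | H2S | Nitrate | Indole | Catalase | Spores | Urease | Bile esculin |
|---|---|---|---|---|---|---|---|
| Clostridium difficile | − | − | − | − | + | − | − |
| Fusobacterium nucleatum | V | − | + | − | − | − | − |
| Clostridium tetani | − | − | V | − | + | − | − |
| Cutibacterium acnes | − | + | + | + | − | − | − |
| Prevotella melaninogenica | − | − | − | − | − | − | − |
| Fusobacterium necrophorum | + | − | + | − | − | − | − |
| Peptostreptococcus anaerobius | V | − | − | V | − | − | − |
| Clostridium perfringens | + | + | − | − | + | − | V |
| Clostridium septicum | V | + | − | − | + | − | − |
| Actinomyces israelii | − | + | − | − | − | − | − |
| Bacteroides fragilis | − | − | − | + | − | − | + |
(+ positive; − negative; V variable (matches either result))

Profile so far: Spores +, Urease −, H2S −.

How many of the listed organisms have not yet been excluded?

3

Urease −: all 11 remaining candidates are consistent.
H2S −: excludes Fusobacterium necrophorum, Clostridium perfringens — 9 left.
Spores +: excludes 6 organisms — 3 left.
Still consistent: Clostridium difficile, Clostridium septicum, Clostridium tetani.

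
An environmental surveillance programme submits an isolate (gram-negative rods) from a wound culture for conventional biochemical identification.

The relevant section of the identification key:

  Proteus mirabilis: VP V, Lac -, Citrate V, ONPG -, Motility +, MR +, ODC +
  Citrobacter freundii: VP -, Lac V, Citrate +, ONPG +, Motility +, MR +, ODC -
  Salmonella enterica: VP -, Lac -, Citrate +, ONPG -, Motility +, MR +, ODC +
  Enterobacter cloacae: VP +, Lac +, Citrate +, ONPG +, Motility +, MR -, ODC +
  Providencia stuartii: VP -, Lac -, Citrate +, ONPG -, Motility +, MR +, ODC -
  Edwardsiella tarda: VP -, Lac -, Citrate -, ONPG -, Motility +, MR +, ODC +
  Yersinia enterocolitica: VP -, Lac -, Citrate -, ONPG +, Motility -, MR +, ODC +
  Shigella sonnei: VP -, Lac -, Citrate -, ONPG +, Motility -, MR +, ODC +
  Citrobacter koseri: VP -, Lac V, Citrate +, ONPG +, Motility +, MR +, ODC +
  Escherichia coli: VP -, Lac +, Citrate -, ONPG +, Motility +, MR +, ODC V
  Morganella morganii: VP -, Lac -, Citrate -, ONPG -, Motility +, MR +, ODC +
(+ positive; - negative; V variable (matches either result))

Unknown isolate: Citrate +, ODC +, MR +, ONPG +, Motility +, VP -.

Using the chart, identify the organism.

Citrate +: excludes 5 organisms — 6 left.
ONPG +: excludes Proteus mirabilis, Salmonella enterica, Providencia stuartii — 3 left.
ODC +: excludes Citrobacter freundii — 2 left.
MR +: excludes Enterobacter cloacae — 1 left.
VP -: the one remaining candidate is consistent.
Motility +: the one remaining candidate is consistent.

Citrobacter koseri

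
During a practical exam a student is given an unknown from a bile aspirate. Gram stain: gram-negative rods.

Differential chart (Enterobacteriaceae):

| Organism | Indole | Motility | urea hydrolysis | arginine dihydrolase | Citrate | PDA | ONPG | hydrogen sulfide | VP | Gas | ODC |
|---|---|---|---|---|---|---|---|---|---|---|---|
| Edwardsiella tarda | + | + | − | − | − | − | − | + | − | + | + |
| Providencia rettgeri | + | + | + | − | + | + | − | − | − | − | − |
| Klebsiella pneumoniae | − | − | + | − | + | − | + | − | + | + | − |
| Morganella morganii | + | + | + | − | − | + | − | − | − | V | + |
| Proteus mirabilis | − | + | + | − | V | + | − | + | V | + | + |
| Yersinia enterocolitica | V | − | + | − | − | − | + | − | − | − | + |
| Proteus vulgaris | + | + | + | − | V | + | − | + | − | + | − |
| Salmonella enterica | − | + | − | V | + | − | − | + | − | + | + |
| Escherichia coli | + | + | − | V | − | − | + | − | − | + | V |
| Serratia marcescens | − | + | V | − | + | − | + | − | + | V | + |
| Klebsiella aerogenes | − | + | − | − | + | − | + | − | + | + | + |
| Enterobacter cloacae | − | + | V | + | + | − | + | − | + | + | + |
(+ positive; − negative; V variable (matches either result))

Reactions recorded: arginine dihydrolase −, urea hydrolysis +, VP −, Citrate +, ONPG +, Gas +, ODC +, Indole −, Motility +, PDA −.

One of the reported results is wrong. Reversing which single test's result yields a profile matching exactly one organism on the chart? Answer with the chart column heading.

VP

As reported, no row in the chart matches all 10 reactions.
Reversing ODC → still no organism matches.
Reversing Gas → still no organism matches.
Reversing urea hydrolysis → still no organism matches.
Reversing PDA → still no organism matches.
Reversing Motility → still no organism matches.
Reversing VP (to +) → unique match: Serratia marcescens.
Reversing Citrate → still no organism matches.
Reversing ONPG → still no organism matches.
Reversing Indole → still no organism matches.
Reversing arginine dihydrolase → still no organism matches.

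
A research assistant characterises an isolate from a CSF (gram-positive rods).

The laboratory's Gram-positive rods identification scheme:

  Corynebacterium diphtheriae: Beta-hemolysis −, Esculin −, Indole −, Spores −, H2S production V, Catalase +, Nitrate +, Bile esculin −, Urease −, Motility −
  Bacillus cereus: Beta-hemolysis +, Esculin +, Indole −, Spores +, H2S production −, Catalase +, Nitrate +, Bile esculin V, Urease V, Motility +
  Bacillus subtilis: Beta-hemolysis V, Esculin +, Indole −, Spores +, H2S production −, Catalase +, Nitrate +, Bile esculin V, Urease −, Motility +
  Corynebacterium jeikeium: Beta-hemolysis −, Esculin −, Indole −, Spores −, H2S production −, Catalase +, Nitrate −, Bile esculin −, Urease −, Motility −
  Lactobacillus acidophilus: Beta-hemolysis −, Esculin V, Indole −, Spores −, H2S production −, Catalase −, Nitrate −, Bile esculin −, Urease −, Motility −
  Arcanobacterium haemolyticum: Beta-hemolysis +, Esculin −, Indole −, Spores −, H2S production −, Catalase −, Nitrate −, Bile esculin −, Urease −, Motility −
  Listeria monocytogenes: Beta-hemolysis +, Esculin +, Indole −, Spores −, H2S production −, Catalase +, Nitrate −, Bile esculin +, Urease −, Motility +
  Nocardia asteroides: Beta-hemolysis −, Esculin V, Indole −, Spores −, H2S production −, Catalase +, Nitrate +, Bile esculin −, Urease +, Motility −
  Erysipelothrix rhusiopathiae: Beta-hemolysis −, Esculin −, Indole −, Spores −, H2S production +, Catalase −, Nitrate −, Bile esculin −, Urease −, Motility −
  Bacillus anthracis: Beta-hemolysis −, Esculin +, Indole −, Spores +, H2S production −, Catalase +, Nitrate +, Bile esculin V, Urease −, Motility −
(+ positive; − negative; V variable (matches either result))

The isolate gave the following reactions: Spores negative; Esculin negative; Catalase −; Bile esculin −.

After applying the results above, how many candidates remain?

3

Spores −: excludes Bacillus cereus, Bacillus subtilis, Bacillus anthracis — 7 left.
Esculin −: excludes Listeria monocytogenes — 6 left.
Bile esculin −: all 6 remaining candidates are consistent.
Catalase −: excludes Corynebacterium diphtheriae, Corynebacterium jeikeium, Nocardia asteroides — 3 left.
Still consistent: Arcanobacterium haemolyticum, Erysipelothrix rhusiopathiae, Lactobacillus acidophilus.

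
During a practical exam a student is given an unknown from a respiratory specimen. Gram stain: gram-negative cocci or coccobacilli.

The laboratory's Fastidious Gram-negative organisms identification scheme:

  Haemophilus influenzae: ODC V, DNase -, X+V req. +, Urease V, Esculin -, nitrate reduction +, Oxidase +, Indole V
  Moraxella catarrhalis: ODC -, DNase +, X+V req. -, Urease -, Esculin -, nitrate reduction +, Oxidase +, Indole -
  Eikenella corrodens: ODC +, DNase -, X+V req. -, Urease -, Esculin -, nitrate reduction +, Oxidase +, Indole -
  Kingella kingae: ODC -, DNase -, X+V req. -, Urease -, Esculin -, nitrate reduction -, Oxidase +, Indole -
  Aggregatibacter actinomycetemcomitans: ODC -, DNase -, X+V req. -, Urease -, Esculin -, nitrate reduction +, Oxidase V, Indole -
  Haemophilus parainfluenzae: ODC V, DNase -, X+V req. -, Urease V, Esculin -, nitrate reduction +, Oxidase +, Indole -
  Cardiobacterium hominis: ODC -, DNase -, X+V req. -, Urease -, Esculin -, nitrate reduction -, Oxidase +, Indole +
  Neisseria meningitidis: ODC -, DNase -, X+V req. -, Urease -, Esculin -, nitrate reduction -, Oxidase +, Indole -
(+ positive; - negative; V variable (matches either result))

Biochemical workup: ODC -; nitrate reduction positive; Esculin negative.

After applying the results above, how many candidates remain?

4

ODC -: excludes Eikenella corrodens — 7 left.
nitrate reduction +: excludes Kingella kingae, Cardiobacterium hominis, Neisseria meningitidis — 4 left.
Esculin -: all 4 remaining candidates are consistent.
Still consistent: Aggregatibacter actinomycetemcomitans, Haemophilus influenzae, Haemophilus parainfluenzae, Moraxella catarrhalis.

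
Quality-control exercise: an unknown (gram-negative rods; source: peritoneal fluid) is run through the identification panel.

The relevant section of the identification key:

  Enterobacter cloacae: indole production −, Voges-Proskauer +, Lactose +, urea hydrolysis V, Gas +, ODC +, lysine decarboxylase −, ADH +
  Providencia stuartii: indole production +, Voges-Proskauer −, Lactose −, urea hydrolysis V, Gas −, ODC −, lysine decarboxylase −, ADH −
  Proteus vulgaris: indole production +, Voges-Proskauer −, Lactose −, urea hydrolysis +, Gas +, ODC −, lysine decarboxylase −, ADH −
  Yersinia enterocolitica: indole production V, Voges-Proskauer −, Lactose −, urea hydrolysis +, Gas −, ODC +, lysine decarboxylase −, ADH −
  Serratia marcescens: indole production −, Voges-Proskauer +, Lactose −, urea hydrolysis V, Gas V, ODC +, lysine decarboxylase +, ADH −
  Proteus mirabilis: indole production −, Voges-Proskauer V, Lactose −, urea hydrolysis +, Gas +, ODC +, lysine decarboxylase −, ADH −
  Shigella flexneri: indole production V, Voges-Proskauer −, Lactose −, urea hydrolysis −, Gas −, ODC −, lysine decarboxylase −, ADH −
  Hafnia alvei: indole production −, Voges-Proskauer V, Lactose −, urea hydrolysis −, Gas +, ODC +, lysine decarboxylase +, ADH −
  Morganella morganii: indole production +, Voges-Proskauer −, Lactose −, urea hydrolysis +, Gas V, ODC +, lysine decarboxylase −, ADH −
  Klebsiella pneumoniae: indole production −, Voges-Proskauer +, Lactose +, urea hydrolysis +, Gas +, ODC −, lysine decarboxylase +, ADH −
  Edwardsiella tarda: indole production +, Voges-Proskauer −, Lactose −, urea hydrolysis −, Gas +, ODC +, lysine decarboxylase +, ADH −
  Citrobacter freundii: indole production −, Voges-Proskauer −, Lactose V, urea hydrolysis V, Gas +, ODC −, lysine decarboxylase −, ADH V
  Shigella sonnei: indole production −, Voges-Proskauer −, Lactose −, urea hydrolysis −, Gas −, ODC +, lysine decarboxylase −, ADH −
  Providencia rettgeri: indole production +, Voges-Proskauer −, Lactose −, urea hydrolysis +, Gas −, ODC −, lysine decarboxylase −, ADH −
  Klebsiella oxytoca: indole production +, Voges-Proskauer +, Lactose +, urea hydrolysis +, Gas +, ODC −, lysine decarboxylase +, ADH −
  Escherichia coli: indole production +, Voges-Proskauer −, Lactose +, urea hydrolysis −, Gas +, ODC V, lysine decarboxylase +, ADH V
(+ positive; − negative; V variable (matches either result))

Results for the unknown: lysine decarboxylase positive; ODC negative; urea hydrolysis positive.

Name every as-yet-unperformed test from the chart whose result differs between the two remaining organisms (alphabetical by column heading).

indole production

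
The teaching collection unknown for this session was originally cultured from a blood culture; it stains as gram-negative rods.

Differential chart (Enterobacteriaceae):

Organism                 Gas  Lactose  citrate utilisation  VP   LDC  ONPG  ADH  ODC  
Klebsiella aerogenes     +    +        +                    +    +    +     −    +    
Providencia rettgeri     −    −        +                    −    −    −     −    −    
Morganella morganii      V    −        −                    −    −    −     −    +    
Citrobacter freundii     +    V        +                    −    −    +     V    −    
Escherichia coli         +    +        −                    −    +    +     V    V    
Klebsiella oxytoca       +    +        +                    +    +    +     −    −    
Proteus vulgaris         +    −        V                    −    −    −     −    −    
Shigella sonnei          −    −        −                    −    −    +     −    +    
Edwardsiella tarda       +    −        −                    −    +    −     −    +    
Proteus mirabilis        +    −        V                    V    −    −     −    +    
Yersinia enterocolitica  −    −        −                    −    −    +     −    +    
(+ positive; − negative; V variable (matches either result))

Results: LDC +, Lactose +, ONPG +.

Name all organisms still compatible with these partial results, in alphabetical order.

Escherichia coli, Klebsiella aerogenes, Klebsiella oxytoca

Lactose +: excludes 7 organisms — 4 left.
ONPG +: all 4 remaining candidates are consistent.
LDC +: excludes Citrobacter freundii — 3 left.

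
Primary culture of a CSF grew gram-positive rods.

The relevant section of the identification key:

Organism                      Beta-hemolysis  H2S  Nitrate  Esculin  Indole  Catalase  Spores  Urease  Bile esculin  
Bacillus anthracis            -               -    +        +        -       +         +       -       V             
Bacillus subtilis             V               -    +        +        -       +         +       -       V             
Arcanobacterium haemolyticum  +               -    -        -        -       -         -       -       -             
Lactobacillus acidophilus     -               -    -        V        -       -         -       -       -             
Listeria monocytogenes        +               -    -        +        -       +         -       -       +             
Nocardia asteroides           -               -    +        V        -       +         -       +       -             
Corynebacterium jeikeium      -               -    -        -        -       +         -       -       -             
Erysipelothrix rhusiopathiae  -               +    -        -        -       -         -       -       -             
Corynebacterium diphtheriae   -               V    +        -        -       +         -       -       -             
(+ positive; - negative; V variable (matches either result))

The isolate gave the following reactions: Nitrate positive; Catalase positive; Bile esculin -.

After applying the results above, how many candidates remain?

Catalase +: excludes Arcanobacterium haemolyticum, Lactobacillus acidophilus, Erysipelothrix rhusiopathiae — 6 left.
Bile esculin -: excludes Listeria monocytogenes — 5 left.
Nitrate +: excludes Corynebacterium jeikeium — 4 left.
Still consistent: Bacillus anthracis, Bacillus subtilis, Corynebacterium diphtheriae, Nocardia asteroides.

4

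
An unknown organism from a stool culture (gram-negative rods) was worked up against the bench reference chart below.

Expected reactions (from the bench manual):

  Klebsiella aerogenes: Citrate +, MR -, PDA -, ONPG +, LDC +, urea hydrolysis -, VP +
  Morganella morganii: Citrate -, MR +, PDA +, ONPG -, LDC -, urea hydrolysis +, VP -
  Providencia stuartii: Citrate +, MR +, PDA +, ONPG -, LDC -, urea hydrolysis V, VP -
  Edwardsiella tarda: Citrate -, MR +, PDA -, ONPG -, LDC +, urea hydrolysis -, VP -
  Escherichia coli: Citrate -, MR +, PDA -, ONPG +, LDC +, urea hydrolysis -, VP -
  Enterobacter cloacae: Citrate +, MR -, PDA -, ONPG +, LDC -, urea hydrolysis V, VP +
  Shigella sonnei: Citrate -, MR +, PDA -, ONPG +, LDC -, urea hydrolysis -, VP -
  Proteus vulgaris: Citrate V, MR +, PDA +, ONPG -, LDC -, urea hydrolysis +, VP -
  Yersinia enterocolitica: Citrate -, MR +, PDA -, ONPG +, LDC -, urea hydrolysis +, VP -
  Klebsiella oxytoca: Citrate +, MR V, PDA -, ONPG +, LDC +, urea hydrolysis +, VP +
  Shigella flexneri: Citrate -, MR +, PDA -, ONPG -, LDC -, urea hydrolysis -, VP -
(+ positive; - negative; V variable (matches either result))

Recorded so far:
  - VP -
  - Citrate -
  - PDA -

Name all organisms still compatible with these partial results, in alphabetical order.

Edwardsiella tarda, Escherichia coli, Shigella flexneri, Shigella sonnei, Yersinia enterocolitica

Citrate -: excludes Klebsiella aerogenes, Providencia stuartii, Enterobacter cloacae, Klebsiella oxytoca — 7 left.
VP -: all 7 remaining candidates are consistent.
PDA -: excludes Morganella morganii, Proteus vulgaris — 5 left.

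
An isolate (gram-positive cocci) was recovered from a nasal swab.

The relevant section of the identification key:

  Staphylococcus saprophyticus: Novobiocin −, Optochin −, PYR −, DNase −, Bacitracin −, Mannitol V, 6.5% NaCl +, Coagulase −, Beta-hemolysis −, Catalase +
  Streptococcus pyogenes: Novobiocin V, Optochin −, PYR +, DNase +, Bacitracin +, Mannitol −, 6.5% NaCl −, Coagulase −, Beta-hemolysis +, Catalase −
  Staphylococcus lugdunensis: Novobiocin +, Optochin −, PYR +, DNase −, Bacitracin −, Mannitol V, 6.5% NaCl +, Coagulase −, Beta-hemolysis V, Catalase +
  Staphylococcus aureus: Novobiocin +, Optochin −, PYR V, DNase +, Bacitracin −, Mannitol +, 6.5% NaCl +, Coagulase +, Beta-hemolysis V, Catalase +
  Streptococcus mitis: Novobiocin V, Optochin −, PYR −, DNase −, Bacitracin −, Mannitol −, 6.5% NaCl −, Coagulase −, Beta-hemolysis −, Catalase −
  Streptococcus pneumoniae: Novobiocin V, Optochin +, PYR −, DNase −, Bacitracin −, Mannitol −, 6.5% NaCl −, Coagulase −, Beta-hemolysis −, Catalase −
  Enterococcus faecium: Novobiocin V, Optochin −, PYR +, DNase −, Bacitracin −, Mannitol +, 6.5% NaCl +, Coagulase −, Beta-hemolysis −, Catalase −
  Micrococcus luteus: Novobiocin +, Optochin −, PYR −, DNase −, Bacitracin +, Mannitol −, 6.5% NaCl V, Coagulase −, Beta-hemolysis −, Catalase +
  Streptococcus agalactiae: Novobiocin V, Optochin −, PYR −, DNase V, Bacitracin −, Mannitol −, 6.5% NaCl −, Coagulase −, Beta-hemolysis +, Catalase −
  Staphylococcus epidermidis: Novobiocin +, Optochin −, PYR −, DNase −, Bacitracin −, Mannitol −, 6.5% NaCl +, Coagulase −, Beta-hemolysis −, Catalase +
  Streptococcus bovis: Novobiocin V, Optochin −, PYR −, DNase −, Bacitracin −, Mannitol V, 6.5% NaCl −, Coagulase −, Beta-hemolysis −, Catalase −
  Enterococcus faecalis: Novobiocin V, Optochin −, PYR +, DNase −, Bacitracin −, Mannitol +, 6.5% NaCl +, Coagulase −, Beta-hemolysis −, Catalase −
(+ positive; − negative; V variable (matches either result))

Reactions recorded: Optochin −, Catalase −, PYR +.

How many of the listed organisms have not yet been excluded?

3

PYR +: excludes 7 organisms — 5 left.
Catalase −: excludes Staphylococcus lugdunensis, Staphylococcus aureus — 3 left.
Optochin −: all 3 remaining candidates are consistent.
Still consistent: Enterococcus faecalis, Enterococcus faecium, Streptococcus pyogenes.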